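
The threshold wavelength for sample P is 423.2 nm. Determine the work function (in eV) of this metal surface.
2.93 eV

At the threshold wavelength, photon energy equals work function:
φ = hc/λ₀

Calculating:
φ = (6.626×10⁻³⁴ J·s)(3×10⁸ m/s) / (423.2×10⁻⁹ m)
φ = 2.93 eV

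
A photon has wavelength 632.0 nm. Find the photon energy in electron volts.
1.9618 eV

Using E = hf = hc/λ:

E = hc/λ = (6.626×10⁻³⁴ J·s)(3×10⁸ m/s) / (632.0×10⁻⁹ m)
E = 1.9618 eV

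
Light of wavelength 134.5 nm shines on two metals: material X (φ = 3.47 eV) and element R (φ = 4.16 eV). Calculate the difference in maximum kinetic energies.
0.6900 eV

Using KE_max = hc/λ - φ for each metal:

Photon energy: E = hc/λ = 9.2182 eV

For material X (φ₁ = 3.47 eV):
KE₁ = E - φ₁ = 9.2182 - 3.47 = 5.7482 eV

For element R (φ₂ = 4.16 eV):
KE₂ = E - φ₂ = 9.2182 - 4.16 = 5.0582 eV

Difference:
ΔKE = KE₁ - KE₂ = 5.7482 - 5.0582 = 0.6900 eV

Note: The difference equals the difference in work functions: 4.16 - 3.47 = 0.69 eV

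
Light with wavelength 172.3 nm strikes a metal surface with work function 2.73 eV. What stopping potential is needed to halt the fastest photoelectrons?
4.4658 V

The stopping potential V_s satisfies: eV_s = KE_max

First, find KE_max using Einstein's equation:
E_photon = hc/λ = 7.1958 eV
KE_max = E_photon - φ = 7.1958 - 2.73 = 4.4658 eV

Since eV_s = KE_max:
V_s = KE_max/e = 4.4658 V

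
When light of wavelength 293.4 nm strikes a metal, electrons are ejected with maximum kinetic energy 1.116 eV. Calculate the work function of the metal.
3.11 eV

From Einstein's photoelectric equation: KE_max = hf - φ = hc/λ - φ

Rearranging for φ:
φ = hc/λ - KE_max

Calculate photon energy:
E_photon = hc/λ = 4.2258 eV

Therefore:
φ = 4.2258 - 1.116 = 3.11 eV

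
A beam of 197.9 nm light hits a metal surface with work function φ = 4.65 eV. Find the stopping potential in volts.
1.6150 V

The stopping potential V_s satisfies: eV_s = KE_max

First, find KE_max using Einstein's equation:
E_photon = hc/λ = 6.2650 eV
KE_max = E_photon - φ = 6.2650 - 4.65 = 1.6150 eV

Since eV_s = KE_max:
V_s = KE_max/e = 1.6150 V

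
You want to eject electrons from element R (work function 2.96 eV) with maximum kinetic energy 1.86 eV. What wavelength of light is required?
257.23 nm

From Einstein's equation: KE_max = hc/λ - φ

Rearranging for λ:
hc/λ = KE_max + φ
λ = hc/(KE_max + φ)

Required photon energy:
E_photon = KE_max + φ = 1.86 + 2.96 = 4.82 eV

Required wavelength:
λ = hc/E_photon = (6.626×10⁻³⁴)(3×10⁸) / (4.82 × 1.602×10⁻¹⁹)
λ = 257.23 nm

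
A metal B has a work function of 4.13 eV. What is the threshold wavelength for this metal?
300.20 nm

The threshold wavelength is when the photon energy equals the work function:
hc/λ₀ = φ

Solving for λ₀:
λ₀ = hc/φ = (6.626×10⁻³⁴ J·s)(3×10⁸ m/s) / (4.13 eV × 1.602×10⁻¹⁹ J/eV)
λ₀ = 300.20 nm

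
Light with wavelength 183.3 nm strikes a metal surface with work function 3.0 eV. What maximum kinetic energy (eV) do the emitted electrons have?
3.7640 eV

Using Einstein's photoelectric equation: KE_max = hf - φ = hc/λ - φ

First, calculate the photon energy:
E_photon = hc/λ = (6.626×10⁻³⁴ J·s)(3×10⁸ m/s) / (183.3×10⁻⁹ m)
E_photon = 6.7640 eV

Then, the maximum kinetic energy:
KE_max = E_photon - φ = 6.7640 eV - 3.0 eV = 3.7640 eV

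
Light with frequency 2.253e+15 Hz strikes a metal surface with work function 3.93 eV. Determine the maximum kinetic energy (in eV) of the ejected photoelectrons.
5.3877 eV

Using Einstein's photoelectric equation: KE_max = hf - φ

First, calculate the photon energy:
E_photon = hf = (6.626×10⁻³⁴ J·s)(2.253e+15 Hz)
E_photon = 9.3177 eV

Then, the maximum kinetic energy:
KE_max = E_photon - φ = 9.3177 eV - 3.93 eV = 5.3877 eV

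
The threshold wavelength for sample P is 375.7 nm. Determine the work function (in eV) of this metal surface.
3.30 eV

At the threshold wavelength, photon energy equals work function:
φ = hc/λ₀

Calculating:
φ = (6.626×10⁻³⁴ J·s)(3×10⁸ m/s) / (375.7×10⁻⁹ m)
φ = 3.30 eV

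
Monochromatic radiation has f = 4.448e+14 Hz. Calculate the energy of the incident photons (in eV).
1.8395 eV

Using E = hf:

E = hf = (6.626×10⁻³⁴ J·s)(4.448e+14 Hz)
E = 1.8395 eV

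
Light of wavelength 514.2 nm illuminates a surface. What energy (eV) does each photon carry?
2.4112 eV

Using E = hf = hc/λ:

E = hc/λ = (6.626×10⁻³⁴ J·s)(3×10⁸ m/s) / (514.2×10⁻⁹ m)
E = 2.4112 eV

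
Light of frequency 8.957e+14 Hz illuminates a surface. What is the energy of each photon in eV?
3.7043 eV

Using E = hf:

E = hf = (6.626×10⁻³⁴ J·s)(8.957e+14 Hz)
E = 3.7043 eV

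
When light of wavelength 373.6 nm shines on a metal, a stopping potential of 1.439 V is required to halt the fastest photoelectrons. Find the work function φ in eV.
1.88 eV

The stopping potential gives the maximum kinetic energy: KE_max = eV_s = 1.439 eV

From Einstein's photoelectric equation: KE_max = hc/λ - φ
Rearranging: φ = hc/λ - KE_max

Calculate photon energy:
E_photon = hc/λ = (6.626×10⁻³⁴ J·s)(3×10⁸ m/s) / (373.6×10⁻⁹ m) = 3.3186 eV

Therefore:
φ = 3.3186 - 1.439 = 1.88 eV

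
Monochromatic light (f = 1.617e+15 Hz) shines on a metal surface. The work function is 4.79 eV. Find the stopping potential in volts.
1.8974 V

The stopping potential V_s satisfies: eV_s = KE_max

First, find KE_max using Einstein's equation:
E_photon = hf = (6.626×10⁻³⁴ J·s)(1.617e+15 Hz) = 6.6874 eV
KE_max = E_photon - φ = 6.6874 - 4.79 = 1.8974 eV

Since eV_s = KE_max:
V_s = KE_max/e = 1.8974 V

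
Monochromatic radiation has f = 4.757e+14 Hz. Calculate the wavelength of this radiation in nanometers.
630.21 nm

Using the wave equation: c = fλ

Solving for wavelength:
λ = c/f = (3×10⁸ m/s) / (4.757e+14 Hz)
λ = 630.21 nm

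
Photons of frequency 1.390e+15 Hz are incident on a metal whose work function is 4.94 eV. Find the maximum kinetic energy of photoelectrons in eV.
0.8086 eV

Using Einstein's photoelectric equation: KE_max = hf - φ

First, calculate the photon energy:
E_photon = hf = (6.626×10⁻³⁴ J·s)(1.390e+15 Hz)
E_photon = 5.7486 eV

Then, the maximum kinetic energy:
KE_max = E_photon - φ = 5.7486 eV - 4.94 eV = 0.8086 eV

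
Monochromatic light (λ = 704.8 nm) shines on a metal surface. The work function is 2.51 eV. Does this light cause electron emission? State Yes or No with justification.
No

For photoemission, the photon energy must exceed the work function.

Photon energy: E = hc/λ = 1.7591 eV
Work function: φ = 2.51 eV

Since E_photon (1.7591 eV) < φ (2.51 eV), photoemission will NOT occur.
The threshold wavelength is λ₀ = hc/φ = 494.0 nm.
Since 704.8 nm > 494.0 nm, the photons lack sufficient energy.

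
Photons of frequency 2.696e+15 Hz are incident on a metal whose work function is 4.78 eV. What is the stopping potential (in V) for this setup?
6.3698 V

The stopping potential V_s satisfies: eV_s = KE_max

First, find KE_max using Einstein's equation:
E_photon = hf = (6.626×10⁻³⁴ J·s)(2.696e+15 Hz) = 11.1498 eV
KE_max = E_photon - φ = 11.1498 - 4.78 = 6.3698 eV

Since eV_s = KE_max:
V_s = KE_max/e = 6.3698 V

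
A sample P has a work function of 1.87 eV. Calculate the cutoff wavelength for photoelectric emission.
663.02 nm

The threshold wavelength is when the photon energy equals the work function:
hc/λ₀ = φ

Solving for λ₀:
λ₀ = hc/φ = (6.626×10⁻³⁴ J·s)(3×10⁸ m/s) / (1.87 eV × 1.602×10⁻¹⁹ J/eV)
λ₀ = 663.02 nm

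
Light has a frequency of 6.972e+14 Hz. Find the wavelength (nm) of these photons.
429.99 nm

Using the wave equation: c = fλ

Solving for wavelength:
λ = c/f = (3×10⁸ m/s) / (6.972e+14 Hz)
λ = 429.99 nm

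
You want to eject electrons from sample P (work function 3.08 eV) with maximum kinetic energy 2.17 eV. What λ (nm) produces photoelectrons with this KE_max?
236.16 nm

From Einstein's equation: KE_max = hc/λ - φ

Rearranging for λ:
hc/λ = KE_max + φ
λ = hc/(KE_max + φ)

Required photon energy:
E_photon = KE_max + φ = 2.17 + 3.08 = 5.25 eV

Required wavelength:
λ = hc/E_photon = (6.626×10⁻³⁴)(3×10⁸) / (5.25 × 1.602×10⁻¹⁹)
λ = 236.16 nm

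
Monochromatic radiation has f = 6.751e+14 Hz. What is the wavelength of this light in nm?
444.07 nm

Using the wave equation: c = fλ

Solving for wavelength:
λ = c/f = (3×10⁸ m/s) / (6.751e+14 Hz)
λ = 444.07 nm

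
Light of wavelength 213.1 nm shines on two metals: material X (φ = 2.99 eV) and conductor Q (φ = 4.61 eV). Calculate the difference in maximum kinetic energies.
1.6200 eV

Using KE_max = hc/λ - φ for each metal:

Photon energy: E = hc/λ = 5.8181 eV

For material X (φ₁ = 2.99 eV):
KE₁ = E - φ₁ = 5.8181 - 2.99 = 2.8281 eV

For conductor Q (φ₂ = 4.61 eV):
KE₂ = E - φ₂ = 5.8181 - 4.61 = 1.2081 eV

Difference:
ΔKE = KE₁ - KE₂ = 2.8281 - 1.2081 = 1.6200 eV

Note: The difference equals the difference in work functions: 4.61 - 2.99 = 1.62 eV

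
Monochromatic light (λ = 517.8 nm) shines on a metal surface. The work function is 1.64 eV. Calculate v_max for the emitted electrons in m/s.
5.1516e+05 m/s

First, find the maximum kinetic energy:
E_photon = hc/λ = 2.3944 eV
KE_max = E_photon - φ = 2.3944 - 1.64 = 0.7544 eV

Convert to Joules: KE_max = 0.7544 × 1.602×10⁻¹⁹ J = 1.2087e-19 J

Then use KE = ½mv² to find velocity:
v = √(2·KE/m) = √(2 × 1.2087e-19 J / 9.109e-31 kg)
v = 5.1516e+05 m/s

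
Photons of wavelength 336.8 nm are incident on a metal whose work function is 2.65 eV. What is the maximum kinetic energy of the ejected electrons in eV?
1.0312 eV

Using Einstein's photoelectric equation: KE_max = hf - φ = hc/λ - φ

First, calculate the photon energy:
E_photon = hc/λ = (6.626×10⁻³⁴ J·s)(3×10⁸ m/s) / (336.8×10⁻⁹ m)
E_photon = 3.6812 eV

Then, the maximum kinetic energy:
KE_max = E_photon - φ = 3.6812 eV - 2.65 eV = 1.0312 eV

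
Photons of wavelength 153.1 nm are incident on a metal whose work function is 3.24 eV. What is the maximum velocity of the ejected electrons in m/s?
1.3073e+06 m/s

First, find the maximum kinetic energy:
E_photon = hc/λ = 8.0982 eV
KE_max = E_photon - φ = 8.0982 - 3.24 = 4.8582 eV

Convert to Joules: KE_max = 4.8582 × 1.602×10⁻¹⁹ J = 7.7838e-19 J

Then use KE = ½mv² to find velocity:
v = √(2·KE/m) = √(2 × 7.7838e-19 J / 9.109e-31 kg)
v = 1.3073e+06 m/s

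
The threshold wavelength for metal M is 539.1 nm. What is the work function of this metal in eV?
2.30 eV

At the threshold wavelength, photon energy equals work function:
φ = hc/λ₀

Calculating:
φ = (6.626×10⁻³⁴ J·s)(3×10⁸ m/s) / (539.1×10⁻⁹ m)
φ = 2.30 eV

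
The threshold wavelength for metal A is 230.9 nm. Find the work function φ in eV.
5.37 eV

At the threshold wavelength, photon energy equals work function:
φ = hc/λ₀

Calculating:
φ = (6.626×10⁻³⁴ J·s)(3×10⁸ m/s) / (230.9×10⁻⁹ m)
φ = 5.37 eV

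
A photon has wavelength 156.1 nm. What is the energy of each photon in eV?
7.9426 eV

Using E = hf = hc/λ:

E = hc/λ = (6.626×10⁻³⁴ J·s)(3×10⁸ m/s) / (156.1×10⁻⁹ m)
E = 7.9426 eV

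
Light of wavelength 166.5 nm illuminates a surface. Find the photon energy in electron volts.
7.4465 eV

Using E = hf = hc/λ:

E = hc/λ = (6.626×10⁻³⁴ J·s)(3×10⁸ m/s) / (166.5×10⁻⁹ m)
E = 7.4465 eV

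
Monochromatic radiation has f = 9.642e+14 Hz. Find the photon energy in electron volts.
3.9876 eV

Using E = hf:

E = hf = (6.626×10⁻³⁴ J·s)(9.642e+14 Hz)
E = 3.9876 eV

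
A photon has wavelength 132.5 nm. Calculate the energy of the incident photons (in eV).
9.3573 eV

Using E = hf = hc/λ:

E = hc/λ = (6.626×10⁻³⁴ J·s)(3×10⁸ m/s) / (132.5×10⁻⁹ m)
E = 9.3573 eV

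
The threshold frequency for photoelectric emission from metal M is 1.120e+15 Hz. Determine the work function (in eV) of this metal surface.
4.63 eV

At the threshold frequency, photon energy equals work function:
φ = hf₀

Calculating:
φ = (6.626×10⁻³⁴ J·s)(1.120e+15 Hz)
φ = 4.63 eV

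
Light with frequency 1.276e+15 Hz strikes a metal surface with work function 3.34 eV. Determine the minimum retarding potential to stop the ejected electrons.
1.9371 V

The stopping potential V_s satisfies: eV_s = KE_max

First, find KE_max using Einstein's equation:
E_photon = hf = (6.626×10⁻³⁴ J·s)(1.276e+15 Hz) = 5.2771 eV
KE_max = E_photon - φ = 5.2771 - 3.34 = 1.9371 eV

Since eV_s = KE_max:
V_s = KE_max/e = 1.9371 V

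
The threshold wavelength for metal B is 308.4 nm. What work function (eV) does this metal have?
4.02 eV

At the threshold wavelength, photon energy equals work function:
φ = hc/λ₀

Calculating:
φ = (6.626×10⁻³⁴ J·s)(3×10⁸ m/s) / (308.4×10⁻⁹ m)
φ = 4.02 eV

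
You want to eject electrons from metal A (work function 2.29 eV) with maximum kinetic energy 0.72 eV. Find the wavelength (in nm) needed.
411.91 nm

From Einstein's equation: KE_max = hc/λ - φ

Rearranging for λ:
hc/λ = KE_max + φ
λ = hc/(KE_max + φ)

Required photon energy:
E_photon = KE_max + φ = 0.72 + 2.29 = 3.01 eV

Required wavelength:
λ = hc/E_photon = (6.626×10⁻³⁴)(3×10⁸) / (3.01 × 1.602×10⁻¹⁹)
λ = 411.91 nm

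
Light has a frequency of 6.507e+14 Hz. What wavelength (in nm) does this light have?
460.72 nm

Using the wave equation: c = fλ

Solving for wavelength:
λ = c/f = (3×10⁸ m/s) / (6.507e+14 Hz)
λ = 460.72 nm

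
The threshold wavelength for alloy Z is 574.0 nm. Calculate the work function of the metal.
2.16 eV

At the threshold wavelength, photon energy equals work function:
φ = hc/λ₀

Calculating:
φ = (6.626×10⁻³⁴ J·s)(3×10⁸ m/s) / (574.0×10⁻⁹ m)
φ = 2.16 eV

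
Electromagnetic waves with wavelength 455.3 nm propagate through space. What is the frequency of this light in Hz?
6.5845e+14 Hz

Using the wave equation: c = fλ

Solving for frequency:
f = c/λ = (3×10⁸ m/s) / (455.3×10⁻⁹ m)
f = 6.5845e+14 Hz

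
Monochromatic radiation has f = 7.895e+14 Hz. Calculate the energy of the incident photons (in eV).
3.2651 eV

Using E = hf:

E = hf = (6.626×10⁻³⁴ J·s)(7.895e+14 Hz)
E = 3.2651 eV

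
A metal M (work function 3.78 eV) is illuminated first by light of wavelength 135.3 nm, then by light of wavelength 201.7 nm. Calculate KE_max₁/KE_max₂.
2.2745

Using Einstein's equation: KE_max = hc/λ - φ

For λ₁ = 135.3 nm:
E₁ = hc/λ₁ = 9.1637 eV
KE₁ = E₁ - φ = 9.1637 - 3.78 = 5.3837 eV

For λ₂ = 201.7 nm:
E₂ = hc/λ₂ = 6.1470 eV
KE₂ = E₂ - φ = 6.1470 - 3.78 = 2.3670 eV

Ratio: KE₁/KE₂ = 5.3837/2.3670 = 2.2745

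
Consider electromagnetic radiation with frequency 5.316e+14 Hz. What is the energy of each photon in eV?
2.1985 eV

Using E = hf:

E = hf = (6.626×10⁻³⁴ J·s)(5.316e+14 Hz)
E = 2.1985 eV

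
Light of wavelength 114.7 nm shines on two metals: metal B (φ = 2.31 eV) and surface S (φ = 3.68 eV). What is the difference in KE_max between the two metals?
1.3700 eV

Using KE_max = hc/λ - φ for each metal:

Photon energy: E = hc/λ = 10.8094 eV

For metal B (φ₁ = 2.31 eV):
KE₁ = E - φ₁ = 10.8094 - 2.31 = 8.4994 eV

For surface S (φ₂ = 3.68 eV):
KE₂ = E - φ₂ = 10.8094 - 3.68 = 7.1294 eV

Difference:
ΔKE = KE₁ - KE₂ = 8.4994 - 7.1294 = 1.3700 eV

Note: The difference equals the difference in work functions: 3.68 - 2.31 = 1.37 eV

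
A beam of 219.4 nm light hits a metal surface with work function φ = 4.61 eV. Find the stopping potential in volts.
1.0411 V

The stopping potential V_s satisfies: eV_s = KE_max

First, find KE_max using Einstein's equation:
E_photon = hc/λ = 5.6511 eV
KE_max = E_photon - φ = 5.6511 - 4.61 = 1.0411 eV

Since eV_s = KE_max:
V_s = KE_max/e = 1.0411 V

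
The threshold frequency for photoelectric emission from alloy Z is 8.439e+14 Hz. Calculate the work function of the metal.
3.49 eV

At the threshold frequency, photon energy equals work function:
φ = hf₀

Calculating:
φ = (6.626×10⁻³⁴ J·s)(8.439e+14 Hz)
φ = 3.49 eV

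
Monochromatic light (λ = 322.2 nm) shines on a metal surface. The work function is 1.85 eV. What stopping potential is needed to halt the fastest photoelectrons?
1.9981 V

The stopping potential V_s satisfies: eV_s = KE_max

First, find KE_max using Einstein's equation:
E_photon = hc/λ = 3.8481 eV
KE_max = E_photon - φ = 3.8481 - 1.85 = 1.9981 eV

Since eV_s = KE_max:
V_s = KE_max/e = 1.9981 V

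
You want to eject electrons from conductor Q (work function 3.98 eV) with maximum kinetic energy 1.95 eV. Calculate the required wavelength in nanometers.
209.08 nm

From Einstein's equation: KE_max = hc/λ - φ

Rearranging for λ:
hc/λ = KE_max + φ
λ = hc/(KE_max + φ)

Required photon energy:
E_photon = KE_max + φ = 1.95 + 3.98 = 5.93 eV

Required wavelength:
λ = hc/E_photon = (6.626×10⁻³⁴)(3×10⁸) / (5.93 × 1.602×10⁻¹⁹)
λ = 209.08 nm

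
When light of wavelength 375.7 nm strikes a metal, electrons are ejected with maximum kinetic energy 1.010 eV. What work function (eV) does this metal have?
2.29 eV

From Einstein's photoelectric equation: KE_max = hf - φ = hc/λ - φ

Rearranging for φ:
φ = hc/λ - KE_max

Calculate photon energy:
E_photon = hc/λ = 3.3001 eV

Therefore:
φ = 3.3001 - 1.010 = 2.29 eV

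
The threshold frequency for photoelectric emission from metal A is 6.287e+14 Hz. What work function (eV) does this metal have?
2.60 eV

At the threshold frequency, photon energy equals work function:
φ = hf₀

Calculating:
φ = (6.626×10⁻³⁴ J·s)(6.287e+14 Hz)
φ = 2.60 eV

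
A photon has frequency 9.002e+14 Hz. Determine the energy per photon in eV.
3.7229 eV

Using E = hf:

E = hf = (6.626×10⁻³⁴ J·s)(9.002e+14 Hz)
E = 3.7229 eV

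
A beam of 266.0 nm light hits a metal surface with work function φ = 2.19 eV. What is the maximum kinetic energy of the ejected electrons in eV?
2.4711 eV

Using Einstein's photoelectric equation: KE_max = hf - φ = hc/λ - φ

First, calculate the photon energy:
E_photon = hc/λ = (6.626×10⁻³⁴ J·s)(3×10⁸ m/s) / (266.0×10⁻⁹ m)
E_photon = 4.6611 eV

Then, the maximum kinetic energy:
KE_max = E_photon - φ = 4.6611 eV - 2.19 eV = 2.4711 eV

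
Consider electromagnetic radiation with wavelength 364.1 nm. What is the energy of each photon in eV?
3.4052 eV

Using E = hf = hc/λ:

E = hc/λ = (6.626×10⁻³⁴ J·s)(3×10⁸ m/s) / (364.1×10⁻⁹ m)
E = 3.4052 eV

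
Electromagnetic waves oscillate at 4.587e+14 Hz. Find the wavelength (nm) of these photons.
653.57 nm

Using the wave equation: c = fλ

Solving for wavelength:
λ = c/f = (3×10⁸ m/s) / (4.587e+14 Hz)
λ = 653.57 nm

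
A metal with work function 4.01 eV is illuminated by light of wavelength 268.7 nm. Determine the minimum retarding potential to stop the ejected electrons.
0.6042 V

The stopping potential V_s satisfies: eV_s = KE_max

First, find KE_max using Einstein's equation:
E_photon = hc/λ = 4.6142 eV
KE_max = E_photon - φ = 4.6142 - 4.01 = 0.6042 eV

Since eV_s = KE_max:
V_s = KE_max/e = 0.6042 V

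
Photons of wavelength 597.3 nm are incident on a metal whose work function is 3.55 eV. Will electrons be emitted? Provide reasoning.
No

For photoemission, the photon energy must exceed the work function.

Photon energy: E = hc/λ = 2.0757 eV
Work function: φ = 3.55 eV

Since E_photon (2.0757 eV) < φ (3.55 eV), photoemission will NOT occur.
The threshold wavelength is λ₀ = hc/φ = 349.3 nm.
Since 597.3 nm > 349.3 nm, the photons lack sufficient energy.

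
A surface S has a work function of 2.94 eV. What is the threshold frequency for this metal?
7.1089e+14 Hz

The threshold frequency is when the photon energy equals the work function:
hf₀ = φ

Solving for f₀:
f₀ = φ/h = (2.94 eV × 1.602×10⁻¹⁹ J/eV) / (6.626×10⁻³⁴ J·s)
f₀ = 7.1089e+14 Hz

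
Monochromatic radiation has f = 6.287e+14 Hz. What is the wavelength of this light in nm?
476.85 nm

Using the wave equation: c = fλ

Solving for wavelength:
λ = c/f = (3×10⁸ m/s) / (6.287e+14 Hz)
λ = 476.85 nm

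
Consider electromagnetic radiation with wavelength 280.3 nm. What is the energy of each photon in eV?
4.4233 eV

Using E = hf = hc/λ:

E = hc/λ = (6.626×10⁻³⁴ J·s)(3×10⁸ m/s) / (280.3×10⁻⁹ m)
E = 4.4233 eV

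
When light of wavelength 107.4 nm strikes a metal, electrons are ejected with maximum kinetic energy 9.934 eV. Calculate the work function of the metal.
1.61 eV

From Einstein's photoelectric equation: KE_max = hf - φ = hc/λ - φ

Rearranging for φ:
φ = hc/λ - KE_max

Calculate photon energy:
E_photon = hc/λ = 11.5442 eV

Therefore:
φ = 11.5442 - 9.934 = 1.61 eV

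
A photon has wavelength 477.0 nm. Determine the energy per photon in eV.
2.5992 eV

Using E = hf = hc/λ:

E = hc/λ = (6.626×10⁻³⁴ J·s)(3×10⁸ m/s) / (477.0×10⁻⁹ m)
E = 2.5992 eV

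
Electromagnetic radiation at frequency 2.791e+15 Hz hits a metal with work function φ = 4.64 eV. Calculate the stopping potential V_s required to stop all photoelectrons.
6.9026 V

The stopping potential V_s satisfies: eV_s = KE_max

First, find KE_max using Einstein's equation:
E_photon = hf = (6.626×10⁻³⁴ J·s)(2.791e+15 Hz) = 11.5426 eV
KE_max = E_photon - φ = 11.5426 - 4.64 = 6.9026 eV

Since eV_s = KE_max:
V_s = KE_max/e = 6.9026 V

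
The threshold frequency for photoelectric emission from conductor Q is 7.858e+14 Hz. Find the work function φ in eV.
3.25 eV

At the threshold frequency, photon energy equals work function:
φ = hf₀

Calculating:
φ = (6.626×10⁻³⁴ J·s)(7.858e+14 Hz)
φ = 3.25 eV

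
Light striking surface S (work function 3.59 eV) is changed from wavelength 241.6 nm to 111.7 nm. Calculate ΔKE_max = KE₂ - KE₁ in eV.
5.9680 eV

Using Einstein's equation: KE_max = hc/λ - φ

For λ₁ = 241.6 nm:
KE₁ = hc/λ₁ - φ = 5.1318 - 3.59 = 1.5418 eV

For λ₂ = 111.7 nm:
KE₂ = hc/λ₂ - φ = 11.0997 - 3.59 = 7.5097 eV

Change in KE:
ΔKE = KE₂ - KE₁ = 7.5097 - 1.5418 = 5.9680 eV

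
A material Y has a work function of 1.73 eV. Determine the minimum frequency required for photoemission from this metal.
4.1831e+14 Hz

The threshold frequency is when the photon energy equals the work function:
hf₀ = φ

Solving for f₀:
f₀ = φ/h = (1.73 eV × 1.602×10⁻¹⁹ J/eV) / (6.626×10⁻³⁴ J·s)
f₀ = 4.1831e+14 Hz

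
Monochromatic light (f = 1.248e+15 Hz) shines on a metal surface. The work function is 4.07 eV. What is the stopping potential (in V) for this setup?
1.0913 V

The stopping potential V_s satisfies: eV_s = KE_max

First, find KE_max using Einstein's equation:
E_photon = hf = (6.626×10⁻³⁴ J·s)(1.248e+15 Hz) = 5.1613 eV
KE_max = E_photon - φ = 5.1613 - 4.07 = 1.0913 eV

Since eV_s = KE_max:
V_s = KE_max/e = 1.0913 V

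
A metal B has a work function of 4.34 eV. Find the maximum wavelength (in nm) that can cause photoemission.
285.68 nm

The threshold wavelength is when the photon energy equals the work function:
hc/λ₀ = φ

Solving for λ₀:
λ₀ = hc/φ = (6.626×10⁻³⁴ J·s)(3×10⁸ m/s) / (4.34 eV × 1.602×10⁻¹⁹ J/eV)
λ₀ = 285.68 nm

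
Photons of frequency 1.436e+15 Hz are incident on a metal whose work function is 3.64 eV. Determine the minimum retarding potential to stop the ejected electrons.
2.2988 V

The stopping potential V_s satisfies: eV_s = KE_max

First, find KE_max using Einstein's equation:
E_photon = hf = (6.626×10⁻³⁴ J·s)(1.436e+15 Hz) = 5.9388 eV
KE_max = E_photon - φ = 5.9388 - 3.64 = 2.2988 eV

Since eV_s = KE_max:
V_s = KE_max/e = 2.2988 V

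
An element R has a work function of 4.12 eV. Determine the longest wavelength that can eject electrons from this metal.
300.93 nm

The threshold wavelength is when the photon energy equals the work function:
hc/λ₀ = φ

Solving for λ₀:
λ₀ = hc/φ = (6.626×10⁻³⁴ J·s)(3×10⁸ m/s) / (4.12 eV × 1.602×10⁻¹⁹ J/eV)
λ₀ = 300.93 nm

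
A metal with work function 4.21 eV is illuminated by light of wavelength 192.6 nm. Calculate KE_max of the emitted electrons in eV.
2.2274 eV

Using Einstein's photoelectric equation: KE_max = hf - φ = hc/λ - φ

First, calculate the photon energy:
E_photon = hc/λ = (6.626×10⁻³⁴ J·s)(3×10⁸ m/s) / (192.6×10⁻⁹ m)
E_photon = 6.4374 eV

Then, the maximum kinetic energy:
KE_max = E_photon - φ = 6.4374 eV - 4.21 eV = 2.2274 eV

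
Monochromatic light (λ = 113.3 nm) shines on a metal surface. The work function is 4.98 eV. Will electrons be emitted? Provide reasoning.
Yes

For photoemission, the photon energy must exceed the work function.

Photon energy: E = hc/λ = 10.9430 eV
Work function: φ = 4.98 eV

Since E_photon (10.9430 eV) > φ (4.98 eV), photoemission WILL occur.
The threshold wavelength is λ₀ = hc/φ = 249.0 nm.
Since 113.3 nm < 249.0 nm, the light has sufficient energy.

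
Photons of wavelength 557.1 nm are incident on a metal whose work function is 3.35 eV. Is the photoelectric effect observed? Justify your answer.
No

For photoemission, the photon energy must exceed the work function.

Photon energy: E = hc/λ = 2.2255 eV
Work function: φ = 3.35 eV

Since E_photon (2.2255 eV) < φ (3.35 eV), photoemission will NOT occur.
The threshold wavelength is λ₀ = hc/φ = 370.1 nm.
Since 557.1 nm > 370.1 nm, the photons lack sufficient energy.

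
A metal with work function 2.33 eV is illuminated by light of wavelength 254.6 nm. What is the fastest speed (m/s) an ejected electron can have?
9.4520e+05 m/s

First, find the maximum kinetic energy:
E_photon = hc/λ = 4.8698 eV
KE_max = E_photon - φ = 4.8698 - 2.33 = 2.5398 eV

Convert to Joules: KE_max = 2.5398 × 1.602×10⁻¹⁹ J = 4.0692e-19 J

Then use KE = ½mv² to find velocity:
v = √(2·KE/m) = √(2 × 4.0692e-19 J / 9.109e-31 kg)
v = 9.4520e+05 m/s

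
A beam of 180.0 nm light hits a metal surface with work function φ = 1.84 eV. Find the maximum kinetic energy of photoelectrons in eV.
5.0480 eV

Using Einstein's photoelectric equation: KE_max = hf - φ = hc/λ - φ

First, calculate the photon energy:
E_photon = hc/λ = (6.626×10⁻³⁴ J·s)(3×10⁸ m/s) / (180.0×10⁻⁹ m)
E_photon = 6.8880 eV

Then, the maximum kinetic energy:
KE_max = E_photon - φ = 6.8880 eV - 1.84 eV = 5.0480 eV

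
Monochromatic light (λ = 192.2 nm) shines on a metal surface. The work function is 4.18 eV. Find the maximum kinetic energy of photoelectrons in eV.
2.2708 eV

Using Einstein's photoelectric equation: KE_max = hf - φ = hc/λ - φ

First, calculate the photon energy:
E_photon = hc/λ = (6.626×10⁻³⁴ J·s)(3×10⁸ m/s) / (192.2×10⁻⁹ m)
E_photon = 6.4508 eV

Then, the maximum kinetic energy:
KE_max = E_photon - φ = 6.4508 eV - 4.18 eV = 2.2708 eV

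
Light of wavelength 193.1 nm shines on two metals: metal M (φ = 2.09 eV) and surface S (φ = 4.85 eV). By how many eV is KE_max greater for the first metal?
2.7600 eV

Using KE_max = hc/λ - φ for each metal:

Photon energy: E = hc/λ = 6.4207 eV

For metal M (φ₁ = 2.09 eV):
KE₁ = E - φ₁ = 6.4207 - 2.09 = 4.3307 eV

For surface S (φ₂ = 4.85 eV):
KE₂ = E - φ₂ = 6.4207 - 4.85 = 1.5707 eV

Difference:
ΔKE = KE₁ - KE₂ = 4.3307 - 1.5707 = 2.7600 eV

Note: The difference equals the difference in work functions: 4.85 - 2.09 = 2.76 eV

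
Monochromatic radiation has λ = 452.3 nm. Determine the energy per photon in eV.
2.7412 eV

Using E = hf = hc/λ:

E = hc/λ = (6.626×10⁻³⁴ J·s)(3×10⁸ m/s) / (452.3×10⁻⁹ m)
E = 2.7412 eV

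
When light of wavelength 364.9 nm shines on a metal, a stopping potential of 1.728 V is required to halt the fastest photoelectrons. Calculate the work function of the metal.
1.67 eV

The stopping potential gives the maximum kinetic energy: KE_max = eV_s = 1.728 eV

From Einstein's photoelectric equation: KE_max = hc/λ - φ
Rearranging: φ = hc/λ - KE_max

Calculate photon energy:
E_photon = hc/λ = (6.626×10⁻³⁴ J·s)(3×10⁸ m/s) / (364.9×10⁻⁹ m) = 3.3978 eV

Therefore:
φ = 3.3978 - 1.728 = 1.67 eV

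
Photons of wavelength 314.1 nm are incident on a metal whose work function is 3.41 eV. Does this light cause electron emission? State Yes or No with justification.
Yes

For photoemission, the photon energy must exceed the work function.

Photon energy: E = hc/λ = 3.9473 eV
Work function: φ = 3.41 eV

Since E_photon (3.9473 eV) > φ (3.41 eV), photoemission WILL occur.
The threshold wavelength is λ₀ = hc/φ = 363.6 nm.
Since 314.1 nm < 363.6 nm, the light has sufficient energy.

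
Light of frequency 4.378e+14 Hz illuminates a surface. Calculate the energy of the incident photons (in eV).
1.8106 eV

Using E = hf:

E = hf = (6.626×10⁻³⁴ J·s)(4.378e+14 Hz)
E = 1.8106 eV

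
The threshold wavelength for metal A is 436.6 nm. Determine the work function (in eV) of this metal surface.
2.84 eV

At the threshold wavelength, photon energy equals work function:
φ = hc/λ₀

Calculating:
φ = (6.626×10⁻³⁴ J·s)(3×10⁸ m/s) / (436.6×10⁻⁹ m)
φ = 2.84 eV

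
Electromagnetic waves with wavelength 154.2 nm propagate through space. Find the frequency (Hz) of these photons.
1.9442e+15 Hz

Using the wave equation: c = fλ

Solving for frequency:
f = c/λ = (3×10⁸ m/s) / (154.2×10⁻⁹ m)
f = 1.9442e+15 Hz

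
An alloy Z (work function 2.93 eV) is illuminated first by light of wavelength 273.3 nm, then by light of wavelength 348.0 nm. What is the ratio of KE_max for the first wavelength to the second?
2.5390

Using Einstein's equation: KE_max = hc/λ - φ

For λ₁ = 273.3 nm:
E₁ = hc/λ₁ = 4.5366 eV
KE₁ = E₁ - φ = 4.5366 - 2.93 = 1.6066 eV

For λ₂ = 348.0 nm:
E₂ = hc/λ₂ = 3.5628 eV
KE₂ = E₂ - φ = 3.5628 - 2.93 = 0.6328 eV

Ratio: KE₁/KE₂ = 1.6066/0.6328 = 2.5390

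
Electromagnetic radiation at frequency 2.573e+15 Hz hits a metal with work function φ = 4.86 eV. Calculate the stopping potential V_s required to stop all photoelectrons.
5.7811 V

The stopping potential V_s satisfies: eV_s = KE_max

First, find KE_max using Einstein's equation:
E_photon = hf = (6.626×10⁻³⁴ J·s)(2.573e+15 Hz) = 10.6411 eV
KE_max = E_photon - φ = 10.6411 - 4.86 = 5.7811 eV

Since eV_s = KE_max:
V_s = KE_max/e = 5.7811 V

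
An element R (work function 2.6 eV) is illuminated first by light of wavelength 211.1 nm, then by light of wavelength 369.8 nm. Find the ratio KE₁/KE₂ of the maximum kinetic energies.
4.3485

Using Einstein's equation: KE_max = hc/λ - φ

For λ₁ = 211.1 nm:
E₁ = hc/λ₁ = 5.8732 eV
KE₁ = E₁ - φ = 5.8732 - 2.6 = 3.2732 eV

For λ₂ = 369.8 nm:
E₂ = hc/λ₂ = 3.3527 eV
KE₂ = E₂ - φ = 3.3527 - 2.6 = 0.7527 eV

Ratio: KE₁/KE₂ = 3.2732/0.7527 = 4.3485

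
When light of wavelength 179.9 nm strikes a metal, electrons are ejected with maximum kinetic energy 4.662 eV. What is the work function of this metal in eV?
2.23 eV

From Einstein's photoelectric equation: KE_max = hf - φ = hc/λ - φ

Rearranging for φ:
φ = hc/λ - KE_max

Calculate photon energy:
E_photon = hc/λ = 6.8918 eV

Therefore:
φ = 6.8918 - 4.662 = 2.23 eV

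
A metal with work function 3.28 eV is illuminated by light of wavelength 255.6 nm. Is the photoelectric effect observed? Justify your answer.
Yes

For photoemission, the photon energy must exceed the work function.

Photon energy: E = hc/λ = 4.8507 eV
Work function: φ = 3.28 eV

Since E_photon (4.8507 eV) > φ (3.28 eV), photoemission WILL occur.
The threshold wavelength is λ₀ = hc/φ = 378.0 nm.
Since 255.6 nm < 378.0 nm, the light has sufficient energy.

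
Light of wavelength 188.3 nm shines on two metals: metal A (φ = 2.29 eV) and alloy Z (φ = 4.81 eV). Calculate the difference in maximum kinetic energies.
2.5200 eV

Using KE_max = hc/λ - φ for each metal:

Photon energy: E = hc/λ = 6.5844 eV

For metal A (φ₁ = 2.29 eV):
KE₁ = E - φ₁ = 6.5844 - 2.29 = 4.2944 eV

For alloy Z (φ₂ = 4.81 eV):
KE₂ = E - φ₂ = 6.5844 - 4.81 = 1.7744 eV

Difference:
ΔKE = KE₁ - KE₂ = 4.2944 - 1.7744 = 2.5200 eV

Note: The difference equals the difference in work functions: 4.81 - 2.29 = 2.52 eV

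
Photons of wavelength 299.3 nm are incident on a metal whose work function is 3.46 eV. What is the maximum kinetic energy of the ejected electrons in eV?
0.6825 eV

Using Einstein's photoelectric equation: KE_max = hf - φ = hc/λ - φ

First, calculate the photon energy:
E_photon = hc/λ = (6.626×10⁻³⁴ J·s)(3×10⁸ m/s) / (299.3×10⁻⁹ m)
E_photon = 4.1425 eV

Then, the maximum kinetic energy:
KE_max = E_photon - φ = 4.1425 eV - 3.46 eV = 0.6825 eV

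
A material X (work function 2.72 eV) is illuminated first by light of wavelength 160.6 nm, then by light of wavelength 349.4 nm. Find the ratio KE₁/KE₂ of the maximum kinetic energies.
6.0352

Using Einstein's equation: KE_max = hc/λ - φ

For λ₁ = 160.6 nm:
E₁ = hc/λ₁ = 7.7201 eV
KE₁ = E₁ - φ = 7.7201 - 2.72 = 5.0001 eV

For λ₂ = 349.4 nm:
E₂ = hc/λ₂ = 3.5485 eV
KE₂ = E₂ - φ = 3.5485 - 2.72 = 0.8285 eV

Ratio: KE₁/KE₂ = 5.0001/0.8285 = 6.0352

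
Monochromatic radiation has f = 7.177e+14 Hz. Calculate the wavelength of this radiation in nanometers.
417.71 nm

Using the wave equation: c = fλ

Solving for wavelength:
λ = c/f = (3×10⁸ m/s) / (7.177e+14 Hz)
λ = 417.71 nm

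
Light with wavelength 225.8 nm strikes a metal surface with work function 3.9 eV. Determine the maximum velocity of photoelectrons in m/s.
7.4808e+05 m/s

First, find the maximum kinetic energy:
E_photon = hc/λ = 5.4909 eV
KE_max = E_photon - φ = 5.4909 - 3.9 = 1.5909 eV

Convert to Joules: KE_max = 1.5909 × 1.602×10⁻¹⁹ J = 2.5489e-19 J

Then use KE = ½mv² to find velocity:
v = √(2·KE/m) = √(2 × 2.5489e-19 J / 9.109e-31 kg)
v = 7.4808e+05 m/s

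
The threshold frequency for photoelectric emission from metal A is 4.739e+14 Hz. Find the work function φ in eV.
1.96 eV

At the threshold frequency, photon energy equals work function:
φ = hf₀

Calculating:
φ = (6.626×10⁻³⁴ J·s)(4.739e+14 Hz)
φ = 1.96 eV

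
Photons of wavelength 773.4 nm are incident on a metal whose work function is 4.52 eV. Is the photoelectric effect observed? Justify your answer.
No

For photoemission, the photon energy must exceed the work function.

Photon energy: E = hc/λ = 1.6031 eV
Work function: φ = 4.52 eV

Since E_photon (1.6031 eV) < φ (4.52 eV), photoemission will NOT occur.
The threshold wavelength is λ₀ = hc/φ = 274.3 nm.
Since 773.4 nm > 274.3 nm, the photons lack sufficient energy.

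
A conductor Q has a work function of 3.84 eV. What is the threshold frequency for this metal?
9.2851e+14 Hz

The threshold frequency is when the photon energy equals the work function:
hf₀ = φ

Solving for f₀:
f₀ = φ/h = (3.84 eV × 1.602×10⁻¹⁹ J/eV) / (6.626×10⁻³⁴ J·s)
f₀ = 9.2851e+14 Hz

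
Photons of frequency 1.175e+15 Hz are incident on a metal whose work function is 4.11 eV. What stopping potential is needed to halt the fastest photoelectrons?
0.7494 V

The stopping potential V_s satisfies: eV_s = KE_max

First, find KE_max using Einstein's equation:
E_photon = hf = (6.626×10⁻³⁴ J·s)(1.175e+15 Hz) = 4.8594 eV
KE_max = E_photon - φ = 4.8594 - 4.11 = 0.7494 eV

Since eV_s = KE_max:
V_s = KE_max/e = 0.7494 V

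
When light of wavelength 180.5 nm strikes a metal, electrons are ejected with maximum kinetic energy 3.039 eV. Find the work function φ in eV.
3.83 eV

From Einstein's photoelectric equation: KE_max = hf - φ = hc/λ - φ

Rearranging for φ:
φ = hc/λ - KE_max

Calculate photon energy:
E_photon = hc/λ = 6.8689 eV

Therefore:
φ = 6.8689 - 3.039 = 3.83 eV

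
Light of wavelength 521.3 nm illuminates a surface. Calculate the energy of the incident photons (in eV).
2.3784 eV

Using E = hf = hc/λ:

E = hc/λ = (6.626×10⁻³⁴ J·s)(3×10⁸ m/s) / (521.3×10⁻⁹ m)
E = 2.3784 eV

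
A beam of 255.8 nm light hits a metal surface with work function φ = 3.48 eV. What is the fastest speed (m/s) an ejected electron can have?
6.9342e+05 m/s

First, find the maximum kinetic energy:
E_photon = hc/λ = 4.8469 eV
KE_max = E_photon - φ = 4.8469 - 3.48 = 1.3669 eV

Convert to Joules: KE_max = 1.3669 × 1.602×10⁻¹⁹ J = 2.1900e-19 J

Then use KE = ½mv² to find velocity:
v = √(2·KE/m) = √(2 × 2.1900e-19 J / 9.109e-31 kg)
v = 6.9342e+05 m/s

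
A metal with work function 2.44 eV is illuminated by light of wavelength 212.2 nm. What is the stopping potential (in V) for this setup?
3.4028 V

The stopping potential V_s satisfies: eV_s = KE_max

First, find KE_max using Einstein's equation:
E_photon = hc/λ = 5.8428 eV
KE_max = E_photon - φ = 5.8428 - 2.44 = 3.4028 eV

Since eV_s = KE_max:
V_s = KE_max/e = 3.4028 V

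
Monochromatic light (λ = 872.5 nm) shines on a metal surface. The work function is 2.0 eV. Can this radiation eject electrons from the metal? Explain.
No

For photoemission, the photon energy must exceed the work function.

Photon energy: E = hc/λ = 1.4210 eV
Work function: φ = 2.0 eV

Since E_photon (1.4210 eV) < φ (2.0 eV), photoemission will NOT occur.
The threshold wavelength is λ₀ = hc/φ = 619.9 nm.
Since 872.5 nm > 619.9 nm, the photons lack sufficient energy.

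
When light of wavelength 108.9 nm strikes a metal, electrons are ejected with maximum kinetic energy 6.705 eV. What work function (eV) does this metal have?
4.68 eV

From Einstein's photoelectric equation: KE_max = hf - φ = hc/λ - φ

Rearranging for φ:
φ = hc/λ - KE_max

Calculate photon energy:
E_photon = hc/λ = 11.3851 eV

Therefore:
φ = 11.3851 - 6.705 = 4.68 eV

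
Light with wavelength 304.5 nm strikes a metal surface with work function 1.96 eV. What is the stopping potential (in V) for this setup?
2.1117 V

The stopping potential V_s satisfies: eV_s = KE_max

First, find KE_max using Einstein's equation:
E_photon = hc/λ = 4.0717 eV
KE_max = E_photon - φ = 4.0717 - 1.96 = 2.1117 eV

Since eV_s = KE_max:
V_s = KE_max/e = 2.1117 V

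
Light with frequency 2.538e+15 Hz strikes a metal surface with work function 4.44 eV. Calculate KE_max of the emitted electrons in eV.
6.0563 eV

Using Einstein's photoelectric equation: KE_max = hf - φ

First, calculate the photon energy:
E_photon = hf = (6.626×10⁻³⁴ J·s)(2.538e+15 Hz)
E_photon = 10.4963 eV

Then, the maximum kinetic energy:
KE_max = E_photon - φ = 10.4963 eV - 4.44 eV = 6.0563 eV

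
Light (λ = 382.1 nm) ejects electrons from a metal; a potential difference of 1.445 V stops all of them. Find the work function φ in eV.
1.80 eV

The stopping potential gives the maximum kinetic energy: KE_max = eV_s = 1.445 eV

From Einstein's photoelectric equation: KE_max = hc/λ - φ
Rearranging: φ = hc/λ - KE_max

Calculate photon energy:
E_photon = hc/λ = (6.626×10⁻³⁴ J·s)(3×10⁸ m/s) / (382.1×10⁻⁹ m) = 3.2448 eV

Therefore:
φ = 3.2448 - 1.445 = 1.80 eV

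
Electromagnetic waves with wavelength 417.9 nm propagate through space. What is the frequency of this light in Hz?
7.1738e+14 Hz

Using the wave equation: c = fλ

Solving for frequency:
f = c/λ = (3×10⁸ m/s) / (417.9×10⁻⁹ m)
f = 7.1738e+14 Hz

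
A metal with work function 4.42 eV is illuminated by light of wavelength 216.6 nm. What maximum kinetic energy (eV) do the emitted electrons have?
1.3041 eV

Using Einstein's photoelectric equation: KE_max = hf - φ = hc/λ - φ

First, calculate the photon energy:
E_photon = hc/λ = (6.626×10⁻³⁴ J·s)(3×10⁸ m/s) / (216.6×10⁻⁹ m)
E_photon = 5.7241 eV

Then, the maximum kinetic energy:
KE_max = E_photon - φ = 5.7241 eV - 4.42 eV = 1.3041 eV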